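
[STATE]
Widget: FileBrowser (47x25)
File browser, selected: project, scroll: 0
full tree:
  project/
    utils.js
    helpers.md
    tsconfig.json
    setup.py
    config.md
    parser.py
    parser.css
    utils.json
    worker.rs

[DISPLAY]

> [-] project/                                 
    utils.js                                   
    helpers.md                                 
    tsconfig.json                              
    setup.py                                   
    config.md                                  
    parser.py                                  
    parser.css                                 
    utils.json                                 
    worker.rs                                  
                                               
                                               
                                               
                                               
                                               
                                               
                                               
                                               
                                               
                                               
                                               
                                               
                                               
                                               
                                               


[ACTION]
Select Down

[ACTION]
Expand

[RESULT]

  [-] project/                                 
  > utils.js                                   
    helpers.md                                 
    tsconfig.json                              
    setup.py                                   
    config.md                                  
    parser.py                                  
    parser.css                                 
    utils.json                                 
    worker.rs                                  
                                               
                                               
                                               
                                               
                                               
                                               
                                               
                                               
                                               
                                               
                                               
                                               
                                               
                                               
                                               


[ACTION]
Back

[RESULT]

> [+] project/                                 
                                               
                                               
                                               
                                               
                                               
                                               
                                               
                                               
                                               
                                               
                                               
                                               
                                               
                                               
                                               
                                               
                                               
                                               
                                               
                                               
                                               
                                               
                                               
                                               


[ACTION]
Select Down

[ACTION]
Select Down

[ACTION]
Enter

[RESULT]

> [-] project/                                 
    utils.js                                   
    helpers.md                                 
    tsconfig.json                              
    setup.py                                   
    config.md                                  
    parser.py                                  
    parser.css                                 
    utils.json                                 
    worker.rs                                  
                                               
                                               
                                               
                                               
                                               
                                               
                                               
                                               
                                               
                                               
                                               
                                               
                                               
                                               
                                               


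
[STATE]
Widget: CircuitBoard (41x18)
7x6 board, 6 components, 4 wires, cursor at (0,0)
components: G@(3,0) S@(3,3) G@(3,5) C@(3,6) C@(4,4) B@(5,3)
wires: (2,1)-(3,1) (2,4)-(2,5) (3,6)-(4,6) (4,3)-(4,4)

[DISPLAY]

   0 1 2 3 4 5 6                         
0  [.]                                   
                                         
1                                        
                                         
2       ·           · ─ ·                
        │                                
3   G   ·       S       G   C            
                            │            
4               · ─ C       ·            
                                         
5               B                        
Cursor: (0,0)                            
                                         
                                         
                                         
                                         
                                         


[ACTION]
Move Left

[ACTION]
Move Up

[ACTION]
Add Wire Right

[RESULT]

   0 1 2 3 4 5 6                         
0  [.]─ ·                                
                                         
1                                        
                                         
2       ·           · ─ ·                
        │                                
3   G   ·       S       G   C            
                            │            
4               · ─ C       ·            
                                         
5               B                        
Cursor: (0,0)                            
                                         
                                         
                                         
                                         
                                         


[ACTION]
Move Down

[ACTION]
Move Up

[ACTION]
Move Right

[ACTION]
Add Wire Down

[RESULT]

   0 1 2 3 4 5 6                         
0   · ─[.]                               
        │                                
1       ·                                
                                         
2       ·           · ─ ·                
        │                                
3   G   ·       S       G   C            
                            │            
4               · ─ C       ·            
                                         
5               B                        
Cursor: (0,1)                            
                                         
                                         
                                         
                                         
                                         


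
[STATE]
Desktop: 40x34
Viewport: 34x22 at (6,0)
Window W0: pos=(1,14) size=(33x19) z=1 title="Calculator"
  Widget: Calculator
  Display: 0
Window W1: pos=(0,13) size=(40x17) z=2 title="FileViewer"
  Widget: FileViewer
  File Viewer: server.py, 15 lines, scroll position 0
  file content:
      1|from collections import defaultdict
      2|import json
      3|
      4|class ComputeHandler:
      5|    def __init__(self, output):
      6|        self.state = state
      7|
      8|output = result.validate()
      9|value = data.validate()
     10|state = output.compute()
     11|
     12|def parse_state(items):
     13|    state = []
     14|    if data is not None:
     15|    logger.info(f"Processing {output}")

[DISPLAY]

                                  
                                  
                                  
                                  
                                  
                                  
                                  
                                  
                                  
                                  
                                  
                                  
                                  
━━━━━━━━━━━━━━━━━━━━━━━━━━━━━━━━━┓
Viewer                           ┃
─────────────────────────────────┨
collections import defaultdict  ▲┃
t json                          █┃
                                ░┃
 ComputeHandler:                ░┃
ef __init__(self, output):      ░┃
   self.state = state           ░┃


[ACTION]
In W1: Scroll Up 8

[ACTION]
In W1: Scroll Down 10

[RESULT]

                                  
                                  
                                  
                                  
                                  
                                  
                                  
                                  
                                  
                                  
                                  
                                  
                                  
━━━━━━━━━━━━━━━━━━━━━━━━━━━━━━━━━┓
Viewer                           ┃
─────────────────────────────────┨
                                ▲┃
 ComputeHandler:                ░┃
ef __init__(self, output):      ░┃
   self.state = state           ░┃
                                ░┃
t = result.validate()           ░┃


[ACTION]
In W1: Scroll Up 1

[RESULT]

                                  
                                  
                                  
                                  
                                  
                                  
                                  
                                  
                                  
                                  
                                  
                                  
                                  
━━━━━━━━━━━━━━━━━━━━━━━━━━━━━━━━━┓
Viewer                           ┃
─────────────────────────────────┨
t json                          ▲┃
                                ░┃
 ComputeHandler:                ░┃
ef __init__(self, output):      ░┃
   self.state = state           ░┃
                                ░┃


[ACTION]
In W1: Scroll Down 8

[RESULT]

                                  
                                  
                                  
                                  
                                  
                                  
                                  
                                  
                                  
                                  
                                  
                                  
                                  
━━━━━━━━━━━━━━━━━━━━━━━━━━━━━━━━━┓
Viewer                           ┃
─────────────────────────────────┨
                                ▲┃
 ComputeHandler:                ░┃
ef __init__(self, output):      ░┃
   self.state = state           ░┃
                                ░┃
t = result.validate()           ░┃


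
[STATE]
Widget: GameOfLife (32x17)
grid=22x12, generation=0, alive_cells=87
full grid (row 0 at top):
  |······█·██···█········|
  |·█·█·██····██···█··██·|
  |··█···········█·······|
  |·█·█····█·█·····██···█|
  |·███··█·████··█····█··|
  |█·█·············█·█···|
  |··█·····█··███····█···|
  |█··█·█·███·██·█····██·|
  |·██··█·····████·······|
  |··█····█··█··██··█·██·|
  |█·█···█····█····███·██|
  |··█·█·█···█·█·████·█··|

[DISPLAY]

Gen: 0                          
······█·██···█········          
·█·█·██····██···█··██·          
··█···········█·······          
·█·█····█·█·····██···█          
·███··█·████··█····█··          
█·█·············█·█···          
··█·····█··███····█···          
█··█·█·███·██·█····██·          
·██··█·····████·······          
··█····█··█··██··█·██·          
█·█···█····█····███·██          
··█·█·█···█·█·████·█··          
                                
                                
                                
                                


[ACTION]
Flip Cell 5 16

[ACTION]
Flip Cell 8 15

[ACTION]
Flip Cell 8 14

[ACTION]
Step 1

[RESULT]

Gen: 1                          
·····███····█·········          
··█··███····██········          
·█·██······█···███··█·          
·█·█···██·██···█······          
█··█···██·██·····██···          
·······██····█····██··          
··██···█████·█····█···          
···██·████····█····█··          
·████··█·█·····█··█···          
··██··█···█··███·█·███          
··█··███··███········█          
·█·█·█·····█···█···██·          
                                
                                
                                
                                


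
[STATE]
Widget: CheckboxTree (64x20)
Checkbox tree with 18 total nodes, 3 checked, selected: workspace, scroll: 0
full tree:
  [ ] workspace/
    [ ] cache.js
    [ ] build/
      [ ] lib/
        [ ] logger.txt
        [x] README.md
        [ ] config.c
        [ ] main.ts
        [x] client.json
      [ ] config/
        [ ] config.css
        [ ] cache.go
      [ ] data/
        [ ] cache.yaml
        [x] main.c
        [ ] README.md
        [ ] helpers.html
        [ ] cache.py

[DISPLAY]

>[-] workspace/                                                 
   [ ] cache.js                                                 
   [-] build/                                                   
     [-] lib/                                                   
       [ ] logger.txt                                           
       [x] README.md                                            
       [ ] config.c                                             
       [ ] main.ts                                              
       [x] client.json                                          
     [ ] config/                                                
       [ ] config.css                                           
       [ ] cache.go                                             
     [-] data/                                                  
       [ ] cache.yaml                                           
       [x] main.c                                               
       [ ] README.md                                            
       [ ] helpers.html                                         
       [ ] cache.py                                             
                                                                
                                                                


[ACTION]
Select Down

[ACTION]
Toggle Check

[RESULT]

 [-] workspace/                                                 
>  [x] cache.js                                                 
   [-] build/                                                   
     [-] lib/                                                   
       [ ] logger.txt                                           
       [x] README.md                                            
       [ ] config.c                                             
       [ ] main.ts                                              
       [x] client.json                                          
     [ ] config/                                                
       [ ] config.css                                           
       [ ] cache.go                                             
     [-] data/                                                  
       [ ] cache.yaml                                           
       [x] main.c                                               
       [ ] README.md                                            
       [ ] helpers.html                                         
       [ ] cache.py                                             
                                                                
                                                                


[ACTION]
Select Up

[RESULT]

>[-] workspace/                                                 
   [x] cache.js                                                 
   [-] build/                                                   
     [-] lib/                                                   
       [ ] logger.txt                                           
       [x] README.md                                            
       [ ] config.c                                             
       [ ] main.ts                                              
       [x] client.json                                          
     [ ] config/                                                
       [ ] config.css                                           
       [ ] cache.go                                             
     [-] data/                                                  
       [ ] cache.yaml                                           
       [x] main.c                                               
       [ ] README.md                                            
       [ ] helpers.html                                         
       [ ] cache.py                                             
                                                                
                                                                


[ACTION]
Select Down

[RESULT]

 [-] workspace/                                                 
>  [x] cache.js                                                 
   [-] build/                                                   
     [-] lib/                                                   
       [ ] logger.txt                                           
       [x] README.md                                            
       [ ] config.c                                             
       [ ] main.ts                                              
       [x] client.json                                          
     [ ] config/                                                
       [ ] config.css                                           
       [ ] cache.go                                             
     [-] data/                                                  
       [ ] cache.yaml                                           
       [x] main.c                                               
       [ ] README.md                                            
       [ ] helpers.html                                         
       [ ] cache.py                                             
                                                                
                                                                


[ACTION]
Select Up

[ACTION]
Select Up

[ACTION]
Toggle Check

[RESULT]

>[x] workspace/                                                 
   [x] cache.js                                                 
   [x] build/                                                   
     [x] lib/                                                   
       [x] logger.txt                                           
       [x] README.md                                            
       [x] config.c                                             
       [x] main.ts                                              
       [x] client.json                                          
     [x] config/                                                
       [x] config.css                                           
       [x] cache.go                                             
     [x] data/                                                  
       [x] cache.yaml                                           
       [x] main.c                                               
       [x] README.md                                            
       [x] helpers.html                                         
       [x] cache.py                                             
                                                                
                                                                


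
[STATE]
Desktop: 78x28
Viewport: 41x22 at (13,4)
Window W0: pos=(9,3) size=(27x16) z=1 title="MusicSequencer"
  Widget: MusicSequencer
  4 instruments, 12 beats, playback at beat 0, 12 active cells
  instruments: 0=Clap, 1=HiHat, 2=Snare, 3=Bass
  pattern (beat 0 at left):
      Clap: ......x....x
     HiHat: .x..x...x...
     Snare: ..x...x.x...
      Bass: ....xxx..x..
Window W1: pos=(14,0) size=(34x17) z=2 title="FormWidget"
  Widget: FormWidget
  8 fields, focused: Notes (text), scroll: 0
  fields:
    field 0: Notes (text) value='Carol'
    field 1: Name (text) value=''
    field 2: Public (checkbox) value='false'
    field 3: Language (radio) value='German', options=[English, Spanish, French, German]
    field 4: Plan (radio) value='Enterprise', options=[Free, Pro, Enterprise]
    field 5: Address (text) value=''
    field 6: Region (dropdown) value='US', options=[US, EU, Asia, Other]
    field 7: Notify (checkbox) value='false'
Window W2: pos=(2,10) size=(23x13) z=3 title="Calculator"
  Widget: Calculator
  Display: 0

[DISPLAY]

s┃  Name:       [                ]┃      
─┃  Public:     [ ]               ┃      
 ┃  Language:   ( ) English  ( ) S┃      
l┃  Plan:       ( ) Free  ( ) Pro ┃      
H┃  Address:    [                ]┃      
a┃  Region:     [US             ▼]┃      
━━━━━━━━━━━┓    [ ]               ┃      
r          ┃                      ┃      
───────────┨                      ┃      
          0┃                      ┃      
──┬───┐    ┃                      ┃      
9 │ ÷ │    ┃                      ┃      
──┼───┤    ┃━━━━━━━━━━━━━━━━━━━━━━┛      
6 │ × │    ┃          ┃                  
──┼───┤    ┃━━━━━━━━━━┛                  
3 │ - │    ┃                             
──┼───┤    ┃                             
= │ + │    ┃                             
━━━━━━━━━━━┛                             
                                         
                                         
                                         


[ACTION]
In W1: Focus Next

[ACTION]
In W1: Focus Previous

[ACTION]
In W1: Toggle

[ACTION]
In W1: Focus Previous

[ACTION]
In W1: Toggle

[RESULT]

s┃  Name:       [                ]┃      
─┃  Public:     [ ]               ┃      
 ┃  Language:   ( ) English  ( ) S┃      
l┃  Plan:       ( ) Free  ( ) Pro ┃      
H┃  Address:    [                ]┃      
a┃  Region:     [US             ▼]┃      
━━━━━━━━━━━┓    [x]               ┃      
r          ┃                      ┃      
───────────┨                      ┃      
          0┃                      ┃      
──┬───┐    ┃                      ┃      
9 │ ÷ │    ┃                      ┃      
──┼───┤    ┃━━━━━━━━━━━━━━━━━━━━━━┛      
6 │ × │    ┃          ┃                  
──┼───┤    ┃━━━━━━━━━━┛                  
3 │ - │    ┃                             
──┼───┤    ┃                             
= │ + │    ┃                             
━━━━━━━━━━━┛                             
                                         
                                         
                                         


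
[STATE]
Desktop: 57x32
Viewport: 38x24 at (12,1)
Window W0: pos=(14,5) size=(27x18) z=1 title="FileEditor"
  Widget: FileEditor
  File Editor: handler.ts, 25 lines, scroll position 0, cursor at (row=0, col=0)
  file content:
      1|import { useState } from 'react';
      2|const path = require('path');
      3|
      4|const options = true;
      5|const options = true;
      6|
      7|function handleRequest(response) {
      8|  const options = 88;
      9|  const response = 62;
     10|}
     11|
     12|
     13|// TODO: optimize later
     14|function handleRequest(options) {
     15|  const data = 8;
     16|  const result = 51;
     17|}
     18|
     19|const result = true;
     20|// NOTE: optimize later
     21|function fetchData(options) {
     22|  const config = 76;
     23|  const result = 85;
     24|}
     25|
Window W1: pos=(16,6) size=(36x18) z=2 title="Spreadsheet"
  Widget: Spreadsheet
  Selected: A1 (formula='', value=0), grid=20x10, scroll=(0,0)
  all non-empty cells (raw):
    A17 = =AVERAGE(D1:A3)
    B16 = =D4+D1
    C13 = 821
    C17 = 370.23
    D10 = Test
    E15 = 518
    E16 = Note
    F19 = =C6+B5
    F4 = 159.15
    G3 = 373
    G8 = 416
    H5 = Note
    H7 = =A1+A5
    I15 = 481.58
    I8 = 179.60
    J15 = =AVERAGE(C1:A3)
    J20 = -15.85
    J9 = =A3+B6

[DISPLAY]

                                      
                                      
                                      
                                      
  ┏━━━━━━━━━━━━━━━━━━━━━━━━━┓         
  ┃ ┏━━━━━━━━━━━━━━━━━━━━━━━━━━━━━━━━━
  ┠─┃ Spreadsheet                     
  ┃█┠─────────────────────────────────
  ┃c┃A1:                              
  ┃ ┃       A       B       C       D 
  ┃c┃---------------------------------
  ┃c┃  1      [0]       0       0     
  ┃ ┃  2        0       0       0     
  ┃f┃  3        0       0       0     
  ┃ ┃  4        0       0       0     
  ┃ ┃  5        0       0       0     
  ┃}┃  6        0       0       0     
  ┃ ┃  7        0       0       0     
  ┃ ┃  8        0       0       0     
  ┃/┃  9        0       0       0     
  ┃f┃ 10        0       0       0Test 
  ┗━┃ 11        0       0       0     
    ┗━━━━━━━━━━━━━━━━━━━━━━━━━━━━━━━━━
                                      


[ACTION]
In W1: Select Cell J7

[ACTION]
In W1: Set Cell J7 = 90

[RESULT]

                                      
                                      
                                      
                                      
  ┏━━━━━━━━━━━━━━━━━━━━━━━━━┓         
  ┃ ┏━━━━━━━━━━━━━━━━━━━━━━━━━━━━━━━━━
  ┠─┃ Spreadsheet                     
  ┃█┠─────────────────────────────────
  ┃c┃J7: 90                           
  ┃ ┃       A       B       C       D 
  ┃c┃---------------------------------
  ┃c┃  1        0       0       0     
  ┃ ┃  2        0       0       0     
  ┃f┃  3        0       0       0     
  ┃ ┃  4        0       0       0     
  ┃ ┃  5        0       0       0     
  ┃}┃  6        0       0       0     
  ┃ ┃  7        0       0       0     
  ┃ ┃  8        0       0       0     
  ┃/┃  9        0       0       0     
  ┃f┃ 10        0       0       0Test 
  ┗━┃ 11        0       0       0     
    ┗━━━━━━━━━━━━━━━━━━━━━━━━━━━━━━━━━
                                      


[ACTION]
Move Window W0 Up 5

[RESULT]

  ┃ FileEditor              ┃         
  ┠─────────────────────────┨         
  ┃█mport { useState } from▲┃         
  ┃const path = require('pa█┃         
  ┃                        ░┃         
  ┃c┏━━━━━━━━━━━━━━━━━━━━━━━━━━━━━━━━━
  ┃c┃ Spreadsheet                     
  ┃ ┠─────────────────────────────────
  ┃f┃J7: 90                           
  ┃ ┃       A       B       C       D 
  ┃ ┃---------------------------------
  ┃}┃  1        0       0       0     
  ┃ ┃  2        0       0       0     
  ┃ ┃  3        0       0       0     
  ┃/┃  4        0       0       0     
  ┃f┃  5        0       0       0     
  ┗━┃  6        0       0       0     
    ┃  7        0       0       0     
    ┃  8        0       0       0     
    ┃  9        0       0       0     
    ┃ 10        0       0       0Test 
    ┃ 11        0       0       0     
    ┗━━━━━━━━━━━━━━━━━━━━━━━━━━━━━━━━━
                                      


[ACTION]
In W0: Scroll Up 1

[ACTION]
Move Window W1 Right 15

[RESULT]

  ┃ FileEditor              ┃         
  ┠─────────────────────────┨         
  ┃█mport { useState } from▲┃         
  ┃const path = require('pa█┃         
  ┃                        ░┃         
  ┃const ┏━━━━━━━━━━━━━━━━━━━━━━━━━━━━
  ┃const ┃ Spreadsheet                
  ┃      ┠────────────────────────────
  ┃functi┃J7: 90                      
  ┃  cons┃       A       B       C    
  ┃  cons┃----------------------------
  ┃}     ┃  1        0       0       0
  ┃      ┃  2        0       0       0
  ┃      ┃  3        0       0       0
  ┃// TOD┃  4        0       0       0
  ┃functi┃  5        0       0       0
  ┗━━━━━━┃  6        0       0       0
         ┃  7        0       0       0
         ┃  8        0       0       0
         ┃  9        0       0       0
         ┃ 10        0       0       0
         ┃ 11        0       0       0
         ┗━━━━━━━━━━━━━━━━━━━━━━━━━━━━
                                      


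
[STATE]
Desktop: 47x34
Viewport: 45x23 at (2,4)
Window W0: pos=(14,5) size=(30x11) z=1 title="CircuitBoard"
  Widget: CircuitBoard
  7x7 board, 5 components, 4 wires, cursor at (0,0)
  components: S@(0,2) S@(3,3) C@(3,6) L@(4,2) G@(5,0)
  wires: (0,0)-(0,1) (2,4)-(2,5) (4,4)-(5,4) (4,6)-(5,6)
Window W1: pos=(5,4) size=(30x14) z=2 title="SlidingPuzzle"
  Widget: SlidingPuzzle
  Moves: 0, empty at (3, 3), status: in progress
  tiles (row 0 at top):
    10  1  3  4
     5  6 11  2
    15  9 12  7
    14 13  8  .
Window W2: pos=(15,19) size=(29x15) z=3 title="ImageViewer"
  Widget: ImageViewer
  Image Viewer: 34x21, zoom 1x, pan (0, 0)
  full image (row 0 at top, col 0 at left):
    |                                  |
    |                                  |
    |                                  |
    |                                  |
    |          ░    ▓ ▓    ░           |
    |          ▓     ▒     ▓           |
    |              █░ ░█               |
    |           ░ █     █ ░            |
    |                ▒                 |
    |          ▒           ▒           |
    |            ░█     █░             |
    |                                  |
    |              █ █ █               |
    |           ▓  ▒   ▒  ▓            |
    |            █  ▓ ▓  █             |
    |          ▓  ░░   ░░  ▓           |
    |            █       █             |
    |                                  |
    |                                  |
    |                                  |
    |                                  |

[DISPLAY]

   ┏━━━━━━━━━━━━━━━━━━━━━━━━━━━━┓            
   ┃ SlidingPuzzle              ┃━━━━━━━━┓   
   ┠────────────────────────────┨        ┃   
   ┃┌────┬────┬────┬────┐       ┃────────┨   
   ┃│ 10 │  1 │  3 │  4 │       ┃        ┃   
   ┃├────┼────┼────┼────┤       ┃        ┃   
   ┃│  5 │  6 │ 11 │  2 │       ┃        ┃   
   ┃├────┼────┼────┼────┤       ┃        ┃   
   ┃│ 15 │  9 │ 12 │  7 │       ┃        ┃   
   ┃├────┼────┼────┼────┤       ┃· ─ ·   ┃   
   ┃│ 14 │ 13 │  8 │    │       ┃        ┃   
   ┃└────┴────┴────┴────┘       ┃━━━━━━━━┛   
   ┃Moves: 0                    ┃            
   ┗━━━━━━━━━━━━━━━━━━━━━━━━━━━━┛            
                                             
             ┏━━━━━━━━━━━━━━━━━━━━━━━━━━━┓   
             ┃ ImageViewer               ┃   
             ┠───────────────────────────┨   
             ┃                           ┃   
             ┃                           ┃   
             ┃                           ┃   
             ┃                           ┃   
             ┃          ░    ▓ ▓    ░    ┃   


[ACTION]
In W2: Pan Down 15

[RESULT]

   ┏━━━━━━━━━━━━━━━━━━━━━━━━━━━━┓            
   ┃ SlidingPuzzle              ┃━━━━━━━━┓   
   ┠────────────────────────────┨        ┃   
   ┃┌────┬────┬────┬────┐       ┃────────┨   
   ┃│ 10 │  1 │  3 │  4 │       ┃        ┃   
   ┃├────┼────┼────┼────┤       ┃        ┃   
   ┃│  5 │  6 │ 11 │  2 │       ┃        ┃   
   ┃├────┼────┼────┼────┤       ┃        ┃   
   ┃│ 15 │  9 │ 12 │  7 │       ┃        ┃   
   ┃├────┼────┼────┼────┤       ┃· ─ ·   ┃   
   ┃│ 14 │ 13 │  8 │    │       ┃        ┃   
   ┃└────┴────┴────┴────┘       ┃━━━━━━━━┛   
   ┃Moves: 0                    ┃            
   ┗━━━━━━━━━━━━━━━━━━━━━━━━━━━━┛            
                                             
             ┏━━━━━━━━━━━━━━━━━━━━━━━━━━━┓   
             ┃ ImageViewer               ┃   
             ┠───────────────────────────┨   
             ┃          ▓  ░░   ░░  ▓    ┃   
             ┃            █       █      ┃   
             ┃                           ┃   
             ┃                           ┃   
             ┃                           ┃   


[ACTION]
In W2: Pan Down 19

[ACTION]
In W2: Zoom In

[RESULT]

   ┏━━━━━━━━━━━━━━━━━━━━━━━━━━━━┓            
   ┃ SlidingPuzzle              ┃━━━━━━━━┓   
   ┠────────────────────────────┨        ┃   
   ┃┌────┬────┬────┬────┐       ┃────────┨   
   ┃│ 10 │  1 │  3 │  4 │       ┃        ┃   
   ┃├────┼────┼────┼────┤       ┃        ┃   
   ┃│  5 │  6 │ 11 │  2 │       ┃        ┃   
   ┃├────┼────┼────┼────┤       ┃        ┃   
   ┃│ 15 │  9 │ 12 │  7 │       ┃        ┃   
   ┃├────┼────┼────┼────┤       ┃· ─ ·   ┃   
   ┃│ 14 │ 13 │  8 │    │       ┃        ┃   
   ┃└────┴────┴────┴────┘       ┃━━━━━━━━┛   
   ┃Moves: 0                    ┃            
   ┗━━━━━━━━━━━━━━━━━━━━━━━━━━━━┛            
                                             
             ┏━━━━━━━━━━━━━━━━━━━━━━━━━━━┓   
             ┃ ImageViewer               ┃   
             ┠───────────────────────────┨   
             ┃                           ┃   
             ┃                           ┃   
             ┃                           ┃   
             ┃                           ┃   
             ┃                           ┃   


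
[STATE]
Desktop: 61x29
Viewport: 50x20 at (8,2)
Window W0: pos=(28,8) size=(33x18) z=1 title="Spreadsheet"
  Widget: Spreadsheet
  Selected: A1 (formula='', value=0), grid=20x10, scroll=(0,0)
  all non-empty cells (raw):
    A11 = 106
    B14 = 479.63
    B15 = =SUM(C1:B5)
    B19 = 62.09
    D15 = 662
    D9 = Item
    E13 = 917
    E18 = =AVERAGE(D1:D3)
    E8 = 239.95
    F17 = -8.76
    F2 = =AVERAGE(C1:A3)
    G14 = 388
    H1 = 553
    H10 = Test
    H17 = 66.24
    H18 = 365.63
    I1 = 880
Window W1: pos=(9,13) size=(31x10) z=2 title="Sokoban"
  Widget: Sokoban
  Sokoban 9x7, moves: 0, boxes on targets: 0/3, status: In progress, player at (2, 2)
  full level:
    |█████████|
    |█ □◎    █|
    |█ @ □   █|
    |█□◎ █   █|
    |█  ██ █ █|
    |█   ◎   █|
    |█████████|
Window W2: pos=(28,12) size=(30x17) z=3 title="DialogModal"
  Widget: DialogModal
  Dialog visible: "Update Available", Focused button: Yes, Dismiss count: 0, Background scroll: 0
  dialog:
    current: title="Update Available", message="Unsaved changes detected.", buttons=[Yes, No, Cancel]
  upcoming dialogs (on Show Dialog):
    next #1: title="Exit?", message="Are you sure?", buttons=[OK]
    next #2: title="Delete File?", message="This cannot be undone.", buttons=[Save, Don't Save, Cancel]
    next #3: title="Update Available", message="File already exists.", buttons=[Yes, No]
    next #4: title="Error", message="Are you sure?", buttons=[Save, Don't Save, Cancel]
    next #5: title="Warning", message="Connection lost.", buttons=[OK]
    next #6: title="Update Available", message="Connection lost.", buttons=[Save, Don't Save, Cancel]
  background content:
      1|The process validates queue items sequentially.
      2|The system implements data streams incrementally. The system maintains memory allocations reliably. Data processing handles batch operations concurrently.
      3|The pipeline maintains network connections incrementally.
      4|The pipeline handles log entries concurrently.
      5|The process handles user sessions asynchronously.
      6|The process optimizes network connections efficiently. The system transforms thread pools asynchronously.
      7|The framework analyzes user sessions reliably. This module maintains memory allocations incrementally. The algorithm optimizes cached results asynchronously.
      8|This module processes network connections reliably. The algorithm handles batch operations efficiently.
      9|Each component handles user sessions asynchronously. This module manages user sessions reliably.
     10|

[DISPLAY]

                                                  
                                                  
                                                  
                                                  
                                                  
                                                  
                    ┏━━━━━━━━━━━━━━━━━━━━━━━━━━━━━
                    ┃ Spreadsheet                 
                    ┠─────────────────────────────
                    ┃A1:                          
                    ┏━━━━━━━━━━━━━━━━━━━━━━━━━━━━┓
 ┏━━━━━━━━━━━━━━━━━━┃ DialogModal                ┃
 ┃ Sokoban          ┠────────────────────────────┨
 ┠──────────────────┃The process validates queue ┃
 ┃█████████         ┃The system implements data s┃
 ┃█ □◎    █         ┃The pipeline maintains netwo┃
 ┃█ @ □   █         ┃The pipeline handles log ent┃
 ┃█□◎ █   █         ┃Th┌──────────────────────┐es┃
 ┃█  ██ █ █         ┃Th│   Update Available   │or┃
 ┃█   ◎   █         ┃Th│Unsaved changes detect│r ┃


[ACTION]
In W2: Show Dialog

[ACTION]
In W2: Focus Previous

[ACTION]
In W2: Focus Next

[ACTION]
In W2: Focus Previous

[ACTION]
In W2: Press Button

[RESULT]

                                                  
                                                  
                                                  
                                                  
                                                  
                                                  
                    ┏━━━━━━━━━━━━━━━━━━━━━━━━━━━━━
                    ┃ Spreadsheet                 
                    ┠─────────────────────────────
                    ┃A1:                          
                    ┏━━━━━━━━━━━━━━━━━━━━━━━━━━━━┓
 ┏━━━━━━━━━━━━━━━━━━┃ DialogModal                ┃
 ┃ Sokoban          ┠────────────────────────────┨
 ┠──────────────────┃The process validates queue ┃
 ┃█████████         ┃The system implements data s┃
 ┃█ □◎    █         ┃The pipeline maintains netwo┃
 ┃█ @ □   █         ┃The pipeline handles log ent┃
 ┃█□◎ █   █         ┃The process handles user ses┃
 ┃█  ██ █ █         ┃The process optimizes networ┃
 ┃█   ◎   █         ┃The framework analyzes user ┃
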